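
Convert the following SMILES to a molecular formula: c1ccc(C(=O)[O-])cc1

C7H5O2-

Heavy atoms from the SMILES: 7 C, 2 O.
Implicit hydrogens by atom environment:
  5 × C (aromatic): 1 H each → 5
  1 × C (aromatic): no H
  1 × C: no H
  1 × O: no H
  1 × O (charge -1): no H
  Total hydrogens = 5.
Net charge -1.
Molecular formula: C7H5O2-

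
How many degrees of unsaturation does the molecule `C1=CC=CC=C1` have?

4

Molecular formula from the SMILES: C6H6.
DoU = (2C + 2 + N − H − X)/2 = (2·6 + 2 + 0 − 6 − 0)/2 = 8/2 = 4.
(Structurally: 1 ring(s) + 3 π bond(s) = 4.)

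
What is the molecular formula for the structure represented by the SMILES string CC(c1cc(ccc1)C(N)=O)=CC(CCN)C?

C14H20N2O

Heavy atoms from the SMILES: 14 C, 2 N, 1 O.
Implicit hydrogens by atom environment:
  4 × C (aromatic): 1 H each → 4
  2 × C: 3 H each → 6
  2 × C: 2 H each → 4
  2 × C: 1 H each → 2
  2 × C: no H
  2 × C (aromatic): no H
  2 × N: 2 H each → 4
  1 × O: no H
  Total hydrogens = 20.
Molecular formula: C14H20N2O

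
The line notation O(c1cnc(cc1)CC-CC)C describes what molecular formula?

Heavy atoms from the SMILES: 10 C, 1 N, 1 O.
Implicit hydrogens by atom environment:
  3 × C: 2 H each → 6
  3 × C (aromatic): 1 H each → 3
  2 × C: 3 H each → 6
  2 × C (aromatic): no H
  1 × N (aromatic): no H
  1 × O: no H
  Total hydrogens = 15.
Molecular formula: C10H15NO

C10H15NO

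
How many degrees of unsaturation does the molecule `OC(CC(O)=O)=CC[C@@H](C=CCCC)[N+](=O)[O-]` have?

Molecular formula from the SMILES: C11H17NO5.
DoU = (2C + 2 + N − H − X)/2 = (2·11 + 2 + 1 − 17 − 0)/2 = 8/2 = 4.
(Structurally: 0 ring(s) + 4 π bond(s) = 4.)

4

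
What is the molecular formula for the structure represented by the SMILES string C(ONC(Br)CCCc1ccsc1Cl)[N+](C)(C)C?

Heavy atoms from the SMILES: 1 Br, 12 C, 1 Cl, 2 N, 1 O, 1 S.
Implicit hydrogens by atom environment:
  4 × C: 2 H each → 8
  3 × C: 3 H each → 9
  2 × C (aromatic): 1 H each → 2
  2 × C (aromatic): no H
  1 × Br: no H
  1 × C: 1 H
  1 × Cl: no H
  1 × N: 1 H
  1 × N (charge +1): no H
  1 × O: no H
  1 × S (aromatic): no H
  Total hydrogens = 21.
Net charge +1.
Molecular formula: C12H21BrClN2OS+

C12H21BrClN2OS+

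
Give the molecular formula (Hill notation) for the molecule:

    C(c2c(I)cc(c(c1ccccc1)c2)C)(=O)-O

C14H11IO2

Heavy atoms from the SMILES: 14 C, 1 I, 2 O.
Implicit hydrogens by atom environment:
  7 × C (aromatic): 1 H each → 7
  5 × C (aromatic): no H
  1 × C: 3 H
  1 × C: no H
  1 × I: no H
  1 × O: 1 H
  1 × O: no H
  Total hydrogens = 11.
Molecular formula: C14H11IO2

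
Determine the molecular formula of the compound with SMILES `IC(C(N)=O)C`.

C3H6INO

Heavy atoms from the SMILES: 3 C, 1 I, 1 N, 1 O.
Implicit hydrogens by atom environment:
  1 × C: 3 H
  1 × C: 1 H
  1 × C: no H
  1 × I: no H
  1 × N: 2 H
  1 × O: no H
  Total hydrogens = 6.
Molecular formula: C3H6INO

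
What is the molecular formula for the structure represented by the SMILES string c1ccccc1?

Heavy atoms from the SMILES: 6 C.
Implicit hydrogens by atom environment:
  6 × C (aromatic): 1 H each → 6
  Total hydrogens = 6.
Molecular formula: C6H6

C6H6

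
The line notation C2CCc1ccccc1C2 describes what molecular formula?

Heavy atoms from the SMILES: 10 C.
Implicit hydrogens by atom environment:
  4 × C: 2 H each → 8
  4 × C (aromatic): 1 H each → 4
  2 × C (aromatic): no H
  Total hydrogens = 12.
Molecular formula: C10H12

C10H12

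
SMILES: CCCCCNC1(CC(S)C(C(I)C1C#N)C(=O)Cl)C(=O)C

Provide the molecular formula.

Heavy atoms from the SMILES: 15 C, 1 Cl, 1 I, 2 N, 2 O, 1 S.
Implicit hydrogens by atom environment:
  5 × C: 2 H each → 10
  4 × C: 1 H each → 4
  4 × C: no H
  2 × C: 3 H each → 6
  2 × O: no H
  1 × Cl: no H
  1 × I: no H
  1 × N: 1 H
  1 × N: no H
  1 × S: 1 H
  Total hydrogens = 22.
Molecular formula: C15H22ClIN2O2S

C15H22ClIN2O2S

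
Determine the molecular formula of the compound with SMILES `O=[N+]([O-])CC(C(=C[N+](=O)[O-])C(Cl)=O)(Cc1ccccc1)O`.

C12H11ClN2O6

Heavy atoms from the SMILES: 12 C, 1 Cl, 2 N, 6 O.
Implicit hydrogens by atom environment:
  5 × C (aromatic): 1 H each → 5
  3 × C: no H
  3 × O: no H
  2 × C: 2 H each → 4
  2 × N (charge +1): no H
  2 × O (charge -1): no H
  1 × C: 1 H
  1 × C (aromatic): no H
  1 × Cl: no H
  1 × O: 1 H
  Total hydrogens = 11.
Molecular formula: C12H11ClN2O6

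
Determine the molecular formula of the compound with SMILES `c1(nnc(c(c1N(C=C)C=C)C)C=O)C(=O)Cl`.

C11H10ClN3O2

Heavy atoms from the SMILES: 11 C, 1 Cl, 3 N, 2 O.
Implicit hydrogens by atom environment:
  4 × C (aromatic): no H
  3 × C: 1 H each → 3
  2 × C: 2 H each → 4
  2 × N (aromatic): no H
  2 × O: no H
  1 × C: 3 H
  1 × C: no H
  1 × Cl: no H
  1 × N: no H
  Total hydrogens = 10.
Molecular formula: C11H10ClN3O2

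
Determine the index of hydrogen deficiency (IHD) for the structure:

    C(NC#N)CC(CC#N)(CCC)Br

4

Molecular formula from the SMILES: C9H14BrN3.
DoU = (2C + 2 + N − H − X)/2 = (2·9 + 2 + 3 − 14 − 1)/2 = 8/2 = 4.
(Structurally: 0 ring(s) + 4 π bond(s) = 4.)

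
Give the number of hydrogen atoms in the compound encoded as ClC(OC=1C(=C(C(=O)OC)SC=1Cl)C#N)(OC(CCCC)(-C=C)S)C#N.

16

Hydrogens are implicit in SMILES; fill each atom to its normal valence:
  5 × C: no H
  4 × C: 2 H each → 8
  4 × C (aromatic): no H
  4 × O: no H
  2 × C: 3 H each → 6
  2 × Cl: no H
  2 × N: no H
  1 × C: 1 H
  1 × S: 1 H
  1 × S (aromatic): no H
  Total hydrogens = 16.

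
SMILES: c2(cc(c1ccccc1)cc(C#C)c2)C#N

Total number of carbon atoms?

15

The symbol for carbon appears 15 times in the SMILES. Lowercase c denotes aromatic carbon and counts toward C.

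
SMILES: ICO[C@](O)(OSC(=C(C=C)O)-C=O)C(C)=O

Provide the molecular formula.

C9H11IO6S

Heavy atoms from the SMILES: 9 C, 1 I, 6 O, 1 S.
Implicit hydrogens by atom environment:
  4 × C: no H
  4 × O: no H
  2 × C: 2 H each → 4
  2 × C: 1 H each → 2
  2 × O: 1 H each → 2
  1 × C: 3 H
  1 × I: no H
  1 × S: no H
  Total hydrogens = 11.
Molecular formula: C9H11IO6S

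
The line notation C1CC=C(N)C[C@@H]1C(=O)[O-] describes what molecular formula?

Heavy atoms from the SMILES: 7 C, 1 N, 2 O.
Implicit hydrogens by atom environment:
  3 × C: 2 H each → 6
  2 × C: 1 H each → 2
  2 × C: no H
  1 × N: 2 H
  1 × O: no H
  1 × O (charge -1): no H
  Total hydrogens = 10.
Net charge -1.
Molecular formula: C7H10NO2-

C7H10NO2-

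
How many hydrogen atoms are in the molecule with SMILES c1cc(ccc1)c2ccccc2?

10

Hydrogens are implicit in SMILES; fill each atom to its normal valence:
  10 × C (aromatic): 1 H each → 10
  2 × C (aromatic): no H
  Total hydrogens = 10.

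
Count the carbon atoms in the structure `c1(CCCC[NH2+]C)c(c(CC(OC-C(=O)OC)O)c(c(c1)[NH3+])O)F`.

16

The symbol for carbon appears 16 times in the SMILES. Lowercase c denotes aromatic carbon and counts toward C.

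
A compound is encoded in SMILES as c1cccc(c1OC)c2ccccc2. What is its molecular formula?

Heavy atoms from the SMILES: 13 C, 1 O.
Implicit hydrogens by atom environment:
  9 × C (aromatic): 1 H each → 9
  3 × C (aromatic): no H
  1 × C: 3 H
  1 × O: no H
  Total hydrogens = 12.
Molecular formula: C13H12O

C13H12O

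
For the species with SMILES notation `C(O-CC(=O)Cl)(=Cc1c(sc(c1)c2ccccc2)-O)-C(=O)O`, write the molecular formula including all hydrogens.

C15H11ClO5S

Heavy atoms from the SMILES: 15 C, 1 Cl, 5 O, 1 S.
Implicit hydrogens by atom environment:
  6 × C (aromatic): 1 H each → 6
  4 × C (aromatic): no H
  3 × C: no H
  3 × O: no H
  2 × O: 1 H each → 2
  1 × C: 2 H
  1 × C: 1 H
  1 × Cl: no H
  1 × S (aromatic): no H
  Total hydrogens = 11.
Molecular formula: C15H11ClO5S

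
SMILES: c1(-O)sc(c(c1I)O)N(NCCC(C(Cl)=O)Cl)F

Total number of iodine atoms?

The symbol for iodine appears 1 time in the SMILES.

1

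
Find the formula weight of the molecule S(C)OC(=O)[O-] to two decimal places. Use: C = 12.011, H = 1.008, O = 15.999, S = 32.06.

Molecular formula: C2H3O3S-.
M = 2×12.011 + 3×1.008 + 3×15.999 + 1×32.06 = 107.10 g/mol.

107.10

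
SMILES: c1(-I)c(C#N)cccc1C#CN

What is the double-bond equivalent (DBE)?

Molecular formula from the SMILES: C9H5IN2.
DoU = (2C + 2 + N − H − X)/2 = (2·9 + 2 + 2 − 5 − 1)/2 = 16/2 = 8.
(Structurally: 1 ring(s) + 7 π bond(s) = 8.)

8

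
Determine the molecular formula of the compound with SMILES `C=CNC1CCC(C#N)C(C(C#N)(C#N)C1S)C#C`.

Heavy atoms from the SMILES: 14 C, 4 N, 1 S.
Implicit hydrogens by atom environment:
  6 × C: 1 H each → 6
  5 × C: no H
  3 × C: 2 H each → 6
  3 × N: no H
  1 × N: 1 H
  1 × S: 1 H
  Total hydrogens = 14.
Molecular formula: C14H14N4S

C14H14N4S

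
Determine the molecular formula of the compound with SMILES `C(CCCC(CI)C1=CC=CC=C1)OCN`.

C13H20INO

Heavy atoms from the SMILES: 13 C, 1 I, 1 N, 1 O.
Implicit hydrogens by atom environment:
  6 × C: 2 H each → 12
  5 × C (aromatic): 1 H each → 5
  1 × C: 1 H
  1 × C (aromatic): no H
  1 × I: no H
  1 × N: 2 H
  1 × O: no H
  Total hydrogens = 20.
Molecular formula: C13H20INO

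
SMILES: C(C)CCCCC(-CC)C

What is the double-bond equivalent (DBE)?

0

Molecular formula from the SMILES: C10H22.
DoU = (2C + 2 + N − H − X)/2 = (2·10 + 2 + 0 − 22 − 0)/2 = 0/2 = 0.
(Structurally: 0 ring(s) + 0 π bond(s) = 0.)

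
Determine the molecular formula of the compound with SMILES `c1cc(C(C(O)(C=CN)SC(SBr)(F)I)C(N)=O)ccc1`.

C12H13BrFIN2O2S2

Heavy atoms from the SMILES: 1 Br, 12 C, 1 F, 1 I, 2 N, 2 O, 2 S.
Implicit hydrogens by atom environment:
  5 × C (aromatic): 1 H each → 5
  3 × C: 1 H each → 3
  3 × C: no H
  2 × N: 2 H each → 4
  2 × S: no H
  1 × Br: no H
  1 × C (aromatic): no H
  1 × F: no H
  1 × I: no H
  1 × O: 1 H
  1 × O: no H
  Total hydrogens = 13.
Molecular formula: C12H13BrFIN2O2S2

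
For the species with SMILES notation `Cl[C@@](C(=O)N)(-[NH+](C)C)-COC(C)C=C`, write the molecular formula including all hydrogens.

Heavy atoms from the SMILES: 9 C, 1 Cl, 2 N, 2 O.
Implicit hydrogens by atom environment:
  3 × C: 3 H each → 9
  2 × C: 2 H each → 4
  2 × C: 1 H each → 2
  2 × C: no H
  2 × O: no H
  1 × Cl: no H
  1 × N: 2 H
  1 × N (charge +1): 1 H
  Total hydrogens = 18.
Net charge +1.
Molecular formula: C9H18ClN2O2+

C9H18ClN2O2+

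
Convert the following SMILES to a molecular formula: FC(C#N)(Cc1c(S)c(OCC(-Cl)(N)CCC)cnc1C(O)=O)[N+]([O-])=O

Heavy atoms from the SMILES: 14 C, 1 Cl, 1 F, 4 N, 5 O, 1 S.
Implicit hydrogens by atom environment:
  4 × C: 2 H each → 8
  4 × C (aromatic): no H
  4 × C: no H
  3 × O: no H
  1 × C: 3 H
  1 × C (aromatic): 1 H
  1 × Cl: no H
  1 × F: no H
  1 × N: 2 H
  1 × N (aromatic): no H
  1 × N: no H
  1 × N (charge +1): no H
  1 × O: 1 H
  1 × O (charge -1): no H
  1 × S: 1 H
  Total hydrogens = 16.
Molecular formula: C14H16ClFN4O5S

C14H16ClFN4O5S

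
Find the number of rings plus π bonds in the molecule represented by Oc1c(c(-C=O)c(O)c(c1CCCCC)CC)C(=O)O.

6

Molecular formula from the SMILES: C15H20O5.
DoU = (2C + 2 + N − H − X)/2 = (2·15 + 2 + 0 − 20 − 0)/2 = 12/2 = 6.
(Structurally: 1 ring(s) + 5 π bond(s) = 6.)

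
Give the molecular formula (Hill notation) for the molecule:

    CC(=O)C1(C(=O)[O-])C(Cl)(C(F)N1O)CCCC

C10H14ClFNO4-

Heavy atoms from the SMILES: 10 C, 1 Cl, 1 F, 1 N, 4 O.
Implicit hydrogens by atom environment:
  4 × C: no H
  3 × C: 2 H each → 6
  2 × C: 3 H each → 6
  2 × O: no H
  1 × C: 1 H
  1 × Cl: no H
  1 × F: no H
  1 × N: no H
  1 × O: 1 H
  1 × O (charge -1): no H
  Total hydrogens = 14.
Net charge -1.
Molecular formula: C10H14ClFNO4-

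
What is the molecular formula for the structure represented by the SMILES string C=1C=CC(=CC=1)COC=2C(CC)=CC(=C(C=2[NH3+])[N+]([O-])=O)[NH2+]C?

Heavy atoms from the SMILES: 16 C, 3 N, 3 O.
Implicit hydrogens by atom environment:
  6 × C (aromatic): 1 H each → 6
  6 × C (aromatic): no H
  2 × C: 3 H each → 6
  2 × C: 2 H each → 4
  2 × O: no H
  1 × N (charge +1): 3 H
  1 × N (charge +1): 2 H
  1 × N (charge +1): no H
  1 × O (charge -1): no H
  Total hydrogens = 21.
Net charge +2.
Molecular formula: [C16H21N3O3]2+

[C16H21N3O3]2+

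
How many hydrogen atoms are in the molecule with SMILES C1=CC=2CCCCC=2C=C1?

Hydrogens are implicit in SMILES; fill each atom to its normal valence:
  4 × C: 2 H each → 8
  4 × C (aromatic): 1 H each → 4
  2 × C (aromatic): no H
  Total hydrogens = 12.

12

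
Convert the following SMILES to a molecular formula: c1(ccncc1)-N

Heavy atoms from the SMILES: 5 C, 2 N.
Implicit hydrogens by atom environment:
  4 × C (aromatic): 1 H each → 4
  1 × C (aromatic): no H
  1 × N: 2 H
  1 × N (aromatic): no H
  Total hydrogens = 6.
Molecular formula: C5H6N2

C5H6N2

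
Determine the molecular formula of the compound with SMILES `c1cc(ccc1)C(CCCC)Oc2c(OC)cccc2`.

Heavy atoms from the SMILES: 18 C, 2 O.
Implicit hydrogens by atom environment:
  9 × C (aromatic): 1 H each → 9
  3 × C: 2 H each → 6
  3 × C (aromatic): no H
  2 × C: 3 H each → 6
  2 × O: no H
  1 × C: 1 H
  Total hydrogens = 22.
Molecular formula: C18H22O2

C18H22O2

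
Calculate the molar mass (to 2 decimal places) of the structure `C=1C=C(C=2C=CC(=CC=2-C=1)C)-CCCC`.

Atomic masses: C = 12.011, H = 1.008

Molecular formula: C15H18.
M = 15×12.011 + 18×1.008 = 198.31 g/mol.

198.31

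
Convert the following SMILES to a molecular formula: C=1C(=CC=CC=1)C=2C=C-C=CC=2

C12H10

Heavy atoms from the SMILES: 12 C.
Implicit hydrogens by atom environment:
  10 × C (aromatic): 1 H each → 10
  2 × C (aromatic): no H
  Total hydrogens = 10.
Molecular formula: C12H10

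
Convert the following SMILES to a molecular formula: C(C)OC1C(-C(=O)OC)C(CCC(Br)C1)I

C11H18BrIO3

Heavy atoms from the SMILES: 1 Br, 11 C, 1 I, 3 O.
Implicit hydrogens by atom environment:
  4 × C: 2 H each → 8
  4 × C: 1 H each → 4
  3 × O: no H
  2 × C: 3 H each → 6
  1 × Br: no H
  1 × C: no H
  1 × I: no H
  Total hydrogens = 18.
Molecular formula: C11H18BrIO3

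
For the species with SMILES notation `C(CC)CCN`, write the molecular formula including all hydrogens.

C5H13N

Heavy atoms from the SMILES: 5 C, 1 N.
Implicit hydrogens by atom environment:
  4 × C: 2 H each → 8
  1 × C: 3 H
  1 × N: 2 H
  Total hydrogens = 13.
Molecular formula: C5H13N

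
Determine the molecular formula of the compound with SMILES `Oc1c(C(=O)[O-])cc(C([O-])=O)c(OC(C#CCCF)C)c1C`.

[C15H13FO6]2-

Heavy atoms from the SMILES: 15 C, 1 F, 6 O.
Implicit hydrogens by atom environment:
  5 × C (aromatic): no H
  4 × C: no H
  3 × O: no H
  2 × C: 3 H each → 6
  2 × C: 2 H each → 4
  2 × O (charge -1): no H
  1 × C (aromatic): 1 H
  1 × C: 1 H
  1 × F: no H
  1 × O: 1 H
  Total hydrogens = 13.
Net charge -2.
Molecular formula: [C15H13FO6]2-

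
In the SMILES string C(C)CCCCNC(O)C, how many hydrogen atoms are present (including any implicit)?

Hydrogens are implicit in SMILES; fill each atom to its normal valence:
  5 × C: 2 H each → 10
  2 × C: 3 H each → 6
  1 × C: 1 H
  1 × N: 1 H
  1 × O: 1 H
  Total hydrogens = 19.

19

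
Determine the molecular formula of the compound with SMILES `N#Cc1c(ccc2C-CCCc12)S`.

Heavy atoms from the SMILES: 11 C, 1 N, 1 S.
Implicit hydrogens by atom environment:
  4 × C: 2 H each → 8
  4 × C (aromatic): no H
  2 × C (aromatic): 1 H each → 2
  1 × C: no H
  1 × N: no H
  1 × S: 1 H
  Total hydrogens = 11.
Molecular formula: C11H11NS

C11H11NS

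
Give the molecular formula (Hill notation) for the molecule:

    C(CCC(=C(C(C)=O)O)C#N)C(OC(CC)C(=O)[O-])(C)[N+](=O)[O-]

Heavy atoms from the SMILES: 14 C, 2 N, 7 O.
Implicit hydrogens by atom environment:
  6 × C: no H
  4 × C: 2 H each → 8
  4 × O: no H
  3 × C: 3 H each → 9
  2 × O (charge -1): no H
  1 × C: 1 H
  1 × N: no H
  1 × N (charge +1): no H
  1 × O: 1 H
  Total hydrogens = 19.
Net charge -1.
Molecular formula: C14H19N2O7-

C14H19N2O7-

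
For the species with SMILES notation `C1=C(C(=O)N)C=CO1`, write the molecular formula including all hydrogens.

C5H5NO2

Heavy atoms from the SMILES: 5 C, 1 N, 2 O.
Implicit hydrogens by atom environment:
  3 × C (aromatic): 1 H each → 3
  1 × C (aromatic): no H
  1 × C: no H
  1 × N: 2 H
  1 × O (aromatic): no H
  1 × O: no H
  Total hydrogens = 5.
Molecular formula: C5H5NO2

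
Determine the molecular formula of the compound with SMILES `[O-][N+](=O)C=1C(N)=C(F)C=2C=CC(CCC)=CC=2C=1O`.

C13H13FN2O3

Heavy atoms from the SMILES: 13 C, 1 F, 2 N, 3 O.
Implicit hydrogens by atom environment:
  7 × C (aromatic): no H
  3 × C (aromatic): 1 H each → 3
  2 × C: 2 H each → 4
  1 × C: 3 H
  1 × F: no H
  1 × N: 2 H
  1 × N (charge +1): no H
  1 × O: 1 H
  1 × O: no H
  1 × O (charge -1): no H
  Total hydrogens = 13.
Molecular formula: C13H13FN2O3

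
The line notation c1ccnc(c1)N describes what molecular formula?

C5H6N2

Heavy atoms from the SMILES: 5 C, 2 N.
Implicit hydrogens by atom environment:
  4 × C (aromatic): 1 H each → 4
  1 × C (aromatic): no H
  1 × N: 2 H
  1 × N (aromatic): no H
  Total hydrogens = 6.
Molecular formula: C5H6N2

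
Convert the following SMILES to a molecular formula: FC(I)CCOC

C4H8FIO

Heavy atoms from the SMILES: 4 C, 1 F, 1 I, 1 O.
Implicit hydrogens by atom environment:
  2 × C: 2 H each → 4
  1 × C: 3 H
  1 × C: 1 H
  1 × F: no H
  1 × I: no H
  1 × O: no H
  Total hydrogens = 8.
Molecular formula: C4H8FIO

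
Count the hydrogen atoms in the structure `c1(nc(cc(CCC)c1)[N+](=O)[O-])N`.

Hydrogens are implicit in SMILES; fill each atom to its normal valence:
  3 × C (aromatic): no H
  2 × C: 2 H each → 4
  2 × C (aromatic): 1 H each → 2
  1 × C: 3 H
  1 × N: 2 H
  1 × N (aromatic): no H
  1 × N (charge +1): no H
  1 × O: no H
  1 × O (charge -1): no H
  Total hydrogens = 11.

11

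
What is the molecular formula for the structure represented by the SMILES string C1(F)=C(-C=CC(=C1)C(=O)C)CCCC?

C12H15FO

Heavy atoms from the SMILES: 12 C, 1 F, 1 O.
Implicit hydrogens by atom environment:
  3 × C: 2 H each → 6
  3 × C (aromatic): 1 H each → 3
  3 × C (aromatic): no H
  2 × C: 3 H each → 6
  1 × C: no H
  1 × F: no H
  1 × O: no H
  Total hydrogens = 15.
Molecular formula: C12H15FO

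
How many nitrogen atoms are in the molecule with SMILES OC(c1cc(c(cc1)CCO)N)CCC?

The symbol for nitrogen appears 1 time in the SMILES.

1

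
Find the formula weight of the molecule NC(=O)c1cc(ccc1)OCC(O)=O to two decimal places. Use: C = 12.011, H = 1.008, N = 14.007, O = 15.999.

195.17

Molecular formula: C9H9NO4.
M = 9×12.011 + 9×1.008 + 1×14.007 + 4×15.999 = 195.17 g/mol.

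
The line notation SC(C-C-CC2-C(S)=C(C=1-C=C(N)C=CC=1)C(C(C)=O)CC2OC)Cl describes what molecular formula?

C19H26ClNO2S2

Heavy atoms from the SMILES: 19 C, 1 Cl, 1 N, 2 O, 2 S.
Implicit hydrogens by atom environment:
  4 × C: 2 H each → 8
  4 × C: 1 H each → 4
  4 × C (aromatic): 1 H each → 4
  3 × C: no H
  2 × C: 3 H each → 6
  2 × C (aromatic): no H
  2 × O: no H
  2 × S: 1 H each → 2
  1 × Cl: no H
  1 × N: 2 H
  Total hydrogens = 26.
Molecular formula: C19H26ClNO2S2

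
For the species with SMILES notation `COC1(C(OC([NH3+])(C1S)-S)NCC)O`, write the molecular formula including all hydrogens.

Heavy atoms from the SMILES: 7 C, 2 N, 3 O, 2 S.
Implicit hydrogens by atom environment:
  2 × C: 3 H each → 6
  2 × C: 1 H each → 2
  2 × C: no H
  2 × O: no H
  2 × S: 1 H each → 2
  1 × C: 2 H
  1 × N (charge +1): 3 H
  1 × N: 1 H
  1 × O: 1 H
  Total hydrogens = 17.
Net charge +1.
Molecular formula: C7H17N2O3S2+

C7H17N2O3S2+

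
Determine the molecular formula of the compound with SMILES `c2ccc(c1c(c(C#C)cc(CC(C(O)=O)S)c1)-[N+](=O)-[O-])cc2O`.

C17H13NO5S

Heavy atoms from the SMILES: 17 C, 1 N, 5 O, 1 S.
Implicit hydrogens by atom environment:
  6 × C (aromatic): 1 H each → 6
  6 × C (aromatic): no H
  2 × C: 1 H each → 2
  2 × C: no H
  2 × O: 1 H each → 2
  2 × O: no H
  1 × C: 2 H
  1 × N (charge +1): no H
  1 × O (charge -1): no H
  1 × S: 1 H
  Total hydrogens = 13.
Molecular formula: C17H13NO5S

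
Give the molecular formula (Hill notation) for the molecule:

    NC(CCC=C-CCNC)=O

C8H16N2O

Heavy atoms from the SMILES: 8 C, 2 N, 1 O.
Implicit hydrogens by atom environment:
  4 × C: 2 H each → 8
  2 × C: 1 H each → 2
  1 × C: 3 H
  1 × C: no H
  1 × N: 2 H
  1 × N: 1 H
  1 × O: no H
  Total hydrogens = 16.
Molecular formula: C8H16N2O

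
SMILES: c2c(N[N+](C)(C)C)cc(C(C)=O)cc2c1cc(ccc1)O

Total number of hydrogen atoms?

Hydrogens are implicit in SMILES; fill each atom to its normal valence:
  7 × C (aromatic): 1 H each → 7
  5 × C (aromatic): no H
  4 × C: 3 H each → 12
  1 × C: no H
  1 × N: 1 H
  1 × N (charge +1): no H
  1 × O: 1 H
  1 × O: no H
  Total hydrogens = 21.

21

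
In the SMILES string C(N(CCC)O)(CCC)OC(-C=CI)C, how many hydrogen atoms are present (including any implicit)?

22

Hydrogens are implicit in SMILES; fill each atom to its normal valence:
  4 × C: 2 H each → 8
  4 × C: 1 H each → 4
  3 × C: 3 H each → 9
  1 × I: no H
  1 × N: no H
  1 × O: 1 H
  1 × O: no H
  Total hydrogens = 22.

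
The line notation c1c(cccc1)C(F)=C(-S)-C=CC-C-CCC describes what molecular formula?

Heavy atoms from the SMILES: 15 C, 1 F, 1 S.
Implicit hydrogens by atom environment:
  5 × C (aromatic): 1 H each → 5
  4 × C: 2 H each → 8
  2 × C: 1 H each → 2
  2 × C: no H
  1 × C: 3 H
  1 × C (aromatic): no H
  1 × F: no H
  1 × S: 1 H
  Total hydrogens = 19.
Molecular formula: C15H19FS

C15H19FS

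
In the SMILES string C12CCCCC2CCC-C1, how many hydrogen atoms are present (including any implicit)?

Hydrogens are implicit in SMILES; fill each atom to its normal valence:
  8 × C: 2 H each → 16
  2 × C: 1 H each → 2
  Total hydrogens = 18.

18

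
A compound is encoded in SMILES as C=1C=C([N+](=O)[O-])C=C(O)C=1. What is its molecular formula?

Heavy atoms from the SMILES: 6 C, 1 N, 3 O.
Implicit hydrogens by atom environment:
  4 × C (aromatic): 1 H each → 4
  2 × C (aromatic): no H
  1 × N (charge +1): no H
  1 × O: 1 H
  1 × O: no H
  1 × O (charge -1): no H
  Total hydrogens = 5.
Molecular formula: C6H5NO3

C6H5NO3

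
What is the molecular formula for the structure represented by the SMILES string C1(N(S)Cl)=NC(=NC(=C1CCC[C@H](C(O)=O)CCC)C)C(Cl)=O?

Heavy atoms from the SMILES: 14 C, 2 Cl, 3 N, 3 O, 1 S.
Implicit hydrogens by atom environment:
  5 × C: 2 H each → 10
  4 × C (aromatic): no H
  2 × C: 3 H each → 6
  2 × C: no H
  2 × Cl: no H
  2 × N (aromatic): no H
  2 × O: no H
  1 × C: 1 H
  1 × N: no H
  1 × O: 1 H
  1 × S: 1 H
  Total hydrogens = 19.
Molecular formula: C14H19Cl2N3O3S

C14H19Cl2N3O3S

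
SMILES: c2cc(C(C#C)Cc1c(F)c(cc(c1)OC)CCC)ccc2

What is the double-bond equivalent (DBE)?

Molecular formula from the SMILES: C20H21FO.
DoU = (2C + 2 + N − H − X)/2 = (2·20 + 2 + 0 − 21 − 1)/2 = 20/2 = 10.
(Structurally: 2 ring(s) + 8 π bond(s) = 10.)

10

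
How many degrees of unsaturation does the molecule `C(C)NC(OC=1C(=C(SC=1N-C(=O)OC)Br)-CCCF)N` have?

Molecular formula from the SMILES: C12H19BrFN3O3S.
DoU = (2C + 2 + N − H − X)/2 = (2·12 + 2 + 3 − 19 − 2)/2 = 8/2 = 4.
(Structurally: 1 ring(s) + 3 π bond(s) = 4.)

4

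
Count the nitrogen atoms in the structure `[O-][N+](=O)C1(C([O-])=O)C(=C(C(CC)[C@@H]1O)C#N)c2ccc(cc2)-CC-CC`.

The symbol for nitrogen appears 2 times in the SMILES.

2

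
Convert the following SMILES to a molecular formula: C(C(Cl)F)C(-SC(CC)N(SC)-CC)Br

Heavy atoms from the SMILES: 1 Br, 9 C, 1 Cl, 1 F, 1 N, 2 S.
Implicit hydrogens by atom environment:
  3 × C: 3 H each → 9
  3 × C: 2 H each → 6
  3 × C: 1 H each → 3
  2 × S: no H
  1 × Br: no H
  1 × Cl: no H
  1 × F: no H
  1 × N: no H
  Total hydrogens = 18.
Molecular formula: C9H18BrClFNS2

C9H18BrClFNS2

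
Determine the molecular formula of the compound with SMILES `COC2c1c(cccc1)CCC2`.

Heavy atoms from the SMILES: 11 C, 1 O.
Implicit hydrogens by atom environment:
  4 × C (aromatic): 1 H each → 4
  3 × C: 2 H each → 6
  2 × C (aromatic): no H
  1 × C: 3 H
  1 × C: 1 H
  1 × O: no H
  Total hydrogens = 14.
Molecular formula: C11H14O

C11H14O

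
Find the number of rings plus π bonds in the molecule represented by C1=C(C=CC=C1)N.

Molecular formula from the SMILES: C6H7N.
DoU = (2C + 2 + N − H − X)/2 = (2·6 + 2 + 1 − 7 − 0)/2 = 8/2 = 4.
(Structurally: 1 ring(s) + 3 π bond(s) = 4.)

4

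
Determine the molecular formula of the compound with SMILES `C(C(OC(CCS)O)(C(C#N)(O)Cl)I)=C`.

Heavy atoms from the SMILES: 8 C, 1 Cl, 1 I, 1 N, 3 O, 1 S.
Implicit hydrogens by atom environment:
  3 × C: 2 H each → 6
  3 × C: no H
  2 × C: 1 H each → 2
  2 × O: 1 H each → 2
  1 × Cl: no H
  1 × I: no H
  1 × N: no H
  1 × O: no H
  1 × S: 1 H
  Total hydrogens = 11.
Molecular formula: C8H11ClINO3S

C8H11ClINO3S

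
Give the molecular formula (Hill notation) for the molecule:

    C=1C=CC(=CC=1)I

Heavy atoms from the SMILES: 6 C, 1 I.
Implicit hydrogens by atom environment:
  5 × C (aromatic): 1 H each → 5
  1 × C (aromatic): no H
  1 × I: no H
  Total hydrogens = 5.
Molecular formula: C6H5I

C6H5I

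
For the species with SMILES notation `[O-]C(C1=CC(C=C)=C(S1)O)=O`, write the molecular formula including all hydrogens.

C7H5O3S-

Heavy atoms from the SMILES: 7 C, 3 O, 1 S.
Implicit hydrogens by atom environment:
  3 × C (aromatic): no H
  1 × C: 2 H
  1 × C (aromatic): 1 H
  1 × C: 1 H
  1 × C: no H
  1 × O: 1 H
  1 × O: no H
  1 × O (charge -1): no H
  1 × S (aromatic): no H
  Total hydrogens = 5.
Net charge -1.
Molecular formula: C7H5O3S-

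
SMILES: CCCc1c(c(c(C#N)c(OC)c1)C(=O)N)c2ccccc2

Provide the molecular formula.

Heavy atoms from the SMILES: 18 C, 2 N, 2 O.
Implicit hydrogens by atom environment:
  6 × C (aromatic): 1 H each → 6
  6 × C (aromatic): no H
  2 × C: 3 H each → 6
  2 × C: 2 H each → 4
  2 × C: no H
  2 × O: no H
  1 × N: 2 H
  1 × N: no H
  Total hydrogens = 18.
Molecular formula: C18H18N2O2

C18H18N2O2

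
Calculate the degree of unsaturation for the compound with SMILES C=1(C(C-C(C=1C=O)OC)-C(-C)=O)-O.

Molecular formula from the SMILES: C9H12O4.
DoU = (2C + 2 + N − H − X)/2 = (2·9 + 2 + 0 − 12 − 0)/2 = 8/2 = 4.
(Structurally: 1 ring(s) + 3 π bond(s) = 4.)

4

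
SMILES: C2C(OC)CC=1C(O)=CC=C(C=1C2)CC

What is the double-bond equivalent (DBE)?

5

Molecular formula from the SMILES: C13H18O2.
DoU = (2C + 2 + N − H − X)/2 = (2·13 + 2 + 0 − 18 − 0)/2 = 10/2 = 5.
(Structurally: 2 ring(s) + 3 π bond(s) = 5.)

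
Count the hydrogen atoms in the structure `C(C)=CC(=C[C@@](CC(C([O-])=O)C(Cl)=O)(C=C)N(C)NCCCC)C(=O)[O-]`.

25

Hydrogens are implicit in SMILES; fill each atom to its normal valence:
  5 × C: 2 H each → 10
  5 × C: 1 H each → 5
  5 × C: no H
  3 × C: 3 H each → 9
  3 × O: no H
  2 × O (charge -1): no H
  1 × Cl: no H
  1 × N: 1 H
  1 × N: no H
  Total hydrogens = 25.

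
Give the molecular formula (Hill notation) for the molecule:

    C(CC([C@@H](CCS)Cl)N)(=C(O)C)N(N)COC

Heavy atoms from the SMILES: 10 C, 1 Cl, 3 N, 2 O, 1 S.
Implicit hydrogens by atom environment:
  4 × C: 2 H each → 8
  2 × C: 3 H each → 6
  2 × C: 1 H each → 2
  2 × C: no H
  2 × N: 2 H each → 4
  1 × Cl: no H
  1 × N: no H
  1 × O: 1 H
  1 × O: no H
  1 × S: 1 H
  Total hydrogens = 22.
Molecular formula: C10H22ClN3O2S

C10H22ClN3O2S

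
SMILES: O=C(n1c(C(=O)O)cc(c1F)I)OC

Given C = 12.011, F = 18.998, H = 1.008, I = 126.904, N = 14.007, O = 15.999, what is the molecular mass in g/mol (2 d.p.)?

313.02

Molecular formula: C7H5FINO4.
M = 7×12.011 + 1×18.998 + 5×1.008 + 1×126.904 + 1×14.007 + 4×15.999 = 313.02 g/mol.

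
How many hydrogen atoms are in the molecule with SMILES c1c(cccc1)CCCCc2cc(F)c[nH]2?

16

Hydrogens are implicit in SMILES; fill each atom to its normal valence:
  7 × C (aromatic): 1 H each → 7
  4 × C: 2 H each → 8
  3 × C (aromatic): no H
  1 × F: no H
  1 × N (aromatic): 1 H
  Total hydrogens = 16.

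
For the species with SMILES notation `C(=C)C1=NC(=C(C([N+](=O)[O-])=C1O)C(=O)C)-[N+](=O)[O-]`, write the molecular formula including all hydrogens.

C9H7N3O6

Heavy atoms from the SMILES: 9 C, 3 N, 6 O.
Implicit hydrogens by atom environment:
  5 × C (aromatic): no H
  3 × O: no H
  2 × N (charge +1): no H
  2 × O (charge -1): no H
  1 × C: 3 H
  1 × C: 2 H
  1 × C: 1 H
  1 × C: no H
  1 × N (aromatic): no H
  1 × O: 1 H
  Total hydrogens = 7.
Molecular formula: C9H7N3O6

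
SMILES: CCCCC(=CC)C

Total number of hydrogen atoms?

Hydrogens are implicit in SMILES; fill each atom to its normal valence:
  3 × C: 3 H each → 9
  3 × C: 2 H each → 6
  1 × C: 1 H
  1 × C: no H
  Total hydrogens = 16.

16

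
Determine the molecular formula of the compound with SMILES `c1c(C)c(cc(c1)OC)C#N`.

Heavy atoms from the SMILES: 9 C, 1 N, 1 O.
Implicit hydrogens by atom environment:
  3 × C (aromatic): 1 H each → 3
  3 × C (aromatic): no H
  2 × C: 3 H each → 6
  1 × C: no H
  1 × N: no H
  1 × O: no H
  Total hydrogens = 9.
Molecular formula: C9H9NO

C9H9NO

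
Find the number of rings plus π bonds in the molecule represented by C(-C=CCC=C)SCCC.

2

Molecular formula from the SMILES: C9H16S.
DoU = (2C + 2 + N − H − X)/2 = (2·9 + 2 + 0 − 16 − 0)/2 = 4/2 = 2.
(Structurally: 0 ring(s) + 2 π bond(s) = 2.)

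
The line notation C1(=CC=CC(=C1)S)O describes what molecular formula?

C6H6OS

Heavy atoms from the SMILES: 6 C, 1 O, 1 S.
Implicit hydrogens by atom environment:
  4 × C (aromatic): 1 H each → 4
  2 × C (aromatic): no H
  1 × O: 1 H
  1 × S: 1 H
  Total hydrogens = 6.
Molecular formula: C6H6OS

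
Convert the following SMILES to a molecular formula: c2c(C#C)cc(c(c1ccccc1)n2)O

C13H9NO

Heavy atoms from the SMILES: 13 C, 1 N, 1 O.
Implicit hydrogens by atom environment:
  7 × C (aromatic): 1 H each → 7
  4 × C (aromatic): no H
  1 × C: 1 H
  1 × C: no H
  1 × N (aromatic): no H
  1 × O: 1 H
  Total hydrogens = 9.
Molecular formula: C13H9NO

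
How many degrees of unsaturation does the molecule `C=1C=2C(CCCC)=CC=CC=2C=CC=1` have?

Molecular formula from the SMILES: C14H16.
DoU = (2C + 2 + N − H − X)/2 = (2·14 + 2 + 0 − 16 − 0)/2 = 14/2 = 7.
(Structurally: 2 ring(s) + 5 π bond(s) = 7.)

7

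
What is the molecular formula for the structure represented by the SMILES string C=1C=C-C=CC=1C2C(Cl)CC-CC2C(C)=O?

Heavy atoms from the SMILES: 14 C, 1 Cl, 1 O.
Implicit hydrogens by atom environment:
  5 × C (aromatic): 1 H each → 5
  3 × C: 2 H each → 6
  3 × C: 1 H each → 3
  1 × C: 3 H
  1 × C: no H
  1 × C (aromatic): no H
  1 × Cl: no H
  1 × O: no H
  Total hydrogens = 17.
Molecular formula: C14H17ClO

C14H17ClO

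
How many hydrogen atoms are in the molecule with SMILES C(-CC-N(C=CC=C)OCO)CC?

Hydrogens are implicit in SMILES; fill each atom to its normal valence:
  6 × C: 2 H each → 12
  3 × C: 1 H each → 3
  1 × C: 3 H
  1 × N: no H
  1 × O: 1 H
  1 × O: no H
  Total hydrogens = 19.

19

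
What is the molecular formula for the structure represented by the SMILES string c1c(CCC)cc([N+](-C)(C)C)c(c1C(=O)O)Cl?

Heavy atoms from the SMILES: 13 C, 1 Cl, 1 N, 2 O.
Implicit hydrogens by atom environment:
  4 × C: 3 H each → 12
  4 × C (aromatic): no H
  2 × C: 2 H each → 4
  2 × C (aromatic): 1 H each → 2
  1 × C: no H
  1 × Cl: no H
  1 × N (charge +1): no H
  1 × O: 1 H
  1 × O: no H
  Total hydrogens = 19.
Net charge +1.
Molecular formula: C13H19ClNO2+

C13H19ClNO2+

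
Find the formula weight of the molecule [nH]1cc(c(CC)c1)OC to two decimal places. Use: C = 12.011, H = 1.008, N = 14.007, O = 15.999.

Molecular formula: C7H11NO.
M = 7×12.011 + 11×1.008 + 1×14.007 + 1×15.999 = 125.17 g/mol.

125.17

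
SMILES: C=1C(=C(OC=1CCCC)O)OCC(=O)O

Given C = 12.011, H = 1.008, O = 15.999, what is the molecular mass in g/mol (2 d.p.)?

Molecular formula: C10H14O5.
M = 10×12.011 + 14×1.008 + 5×15.999 = 214.22 g/mol.

214.22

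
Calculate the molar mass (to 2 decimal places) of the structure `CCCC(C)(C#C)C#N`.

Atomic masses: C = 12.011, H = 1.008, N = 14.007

Molecular formula: C8H11N.
M = 8×12.011 + 11×1.008 + 1×14.007 = 121.18 g/mol.

121.18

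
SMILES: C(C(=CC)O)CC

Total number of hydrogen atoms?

Hydrogens are implicit in SMILES; fill each atom to its normal valence:
  2 × C: 3 H each → 6
  2 × C: 2 H each → 4
  1 × C: 1 H
  1 × C: no H
  1 × O: 1 H
  Total hydrogens = 12.

12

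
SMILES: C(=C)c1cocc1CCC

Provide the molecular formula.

Heavy atoms from the SMILES: 9 C, 1 O.
Implicit hydrogens by atom environment:
  3 × C: 2 H each → 6
  2 × C (aromatic): 1 H each → 2
  2 × C (aromatic): no H
  1 × C: 3 H
  1 × C: 1 H
  1 × O (aromatic): no H
  Total hydrogens = 12.
Molecular formula: C9H12O

C9H12O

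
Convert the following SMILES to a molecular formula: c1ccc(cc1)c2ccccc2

Heavy atoms from the SMILES: 12 C.
Implicit hydrogens by atom environment:
  10 × C (aromatic): 1 H each → 10
  2 × C (aromatic): no H
  Total hydrogens = 10.
Molecular formula: C12H10

C12H10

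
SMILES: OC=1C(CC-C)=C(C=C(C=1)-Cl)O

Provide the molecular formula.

C9H11ClO2

Heavy atoms from the SMILES: 9 C, 1 Cl, 2 O.
Implicit hydrogens by atom environment:
  4 × C (aromatic): no H
  2 × C: 2 H each → 4
  2 × C (aromatic): 1 H each → 2
  2 × O: 1 H each → 2
  1 × C: 3 H
  1 × Cl: no H
  Total hydrogens = 11.
Molecular formula: C9H11ClO2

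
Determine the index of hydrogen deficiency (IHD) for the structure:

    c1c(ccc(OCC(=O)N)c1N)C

Molecular formula from the SMILES: C9H12N2O2.
DoU = (2C + 2 + N − H − X)/2 = (2·9 + 2 + 2 − 12 − 0)/2 = 10/2 = 5.
(Structurally: 1 ring(s) + 4 π bond(s) = 5.)

5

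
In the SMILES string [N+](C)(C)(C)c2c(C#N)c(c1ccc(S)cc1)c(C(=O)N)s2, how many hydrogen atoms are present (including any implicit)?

16

Hydrogens are implicit in SMILES; fill each atom to its normal valence:
  6 × C (aromatic): no H
  4 × C (aromatic): 1 H each → 4
  3 × C: 3 H each → 9
  2 × C: no H
  1 × N: 2 H
  1 × N: no H
  1 × N (charge +1): no H
  1 × O: no H
  1 × S: 1 H
  1 × S (aromatic): no H
  Total hydrogens = 16.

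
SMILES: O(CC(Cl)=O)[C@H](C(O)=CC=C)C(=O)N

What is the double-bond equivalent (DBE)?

Molecular formula from the SMILES: C8H10ClNO4.
DoU = (2C + 2 + N − H − X)/2 = (2·8 + 2 + 1 − 10 − 1)/2 = 8/2 = 4.
(Structurally: 0 ring(s) + 4 π bond(s) = 4.)

4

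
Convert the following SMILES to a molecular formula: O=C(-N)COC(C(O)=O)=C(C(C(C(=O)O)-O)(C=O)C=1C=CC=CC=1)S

Heavy atoms from the SMILES: 15 C, 1 N, 8 O, 1 S.
Implicit hydrogens by atom environment:
  6 × C: no H
  5 × C (aromatic): 1 H each → 5
  5 × O: no H
  3 × O: 1 H each → 3
  2 × C: 1 H each → 2
  1 × C: 2 H
  1 × C (aromatic): no H
  1 × N: 2 H
  1 × S: 1 H
  Total hydrogens = 15.
Molecular formula: C15H15NO8S

C15H15NO8S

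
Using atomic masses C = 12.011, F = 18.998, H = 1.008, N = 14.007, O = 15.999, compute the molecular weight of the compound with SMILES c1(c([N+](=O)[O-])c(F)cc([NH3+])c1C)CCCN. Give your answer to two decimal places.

228.25

Molecular formula: C10H15FN3O2+.
M = 10×12.011 + 1×18.998 + 15×1.008 + 3×14.007 + 2×15.999 = 228.25 g/mol.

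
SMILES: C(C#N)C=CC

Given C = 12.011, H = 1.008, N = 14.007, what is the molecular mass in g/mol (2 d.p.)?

Molecular formula: C5H7N.
M = 5×12.011 + 7×1.008 + 1×14.007 = 81.12 g/mol.

81.12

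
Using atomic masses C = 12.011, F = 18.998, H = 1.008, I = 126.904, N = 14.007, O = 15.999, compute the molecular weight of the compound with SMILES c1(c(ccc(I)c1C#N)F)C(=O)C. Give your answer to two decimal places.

289.05

Molecular formula: C9H5FINO.
M = 9×12.011 + 1×18.998 + 5×1.008 + 1×126.904 + 1×14.007 + 1×15.999 = 289.05 g/mol.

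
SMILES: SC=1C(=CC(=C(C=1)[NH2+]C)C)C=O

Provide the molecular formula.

Heavy atoms from the SMILES: 9 C, 1 N, 1 O, 1 S.
Implicit hydrogens by atom environment:
  4 × C (aromatic): no H
  2 × C: 3 H each → 6
  2 × C (aromatic): 1 H each → 2
  1 × C: 1 H
  1 × N (charge +1): 2 H
  1 × O: no H
  1 × S: 1 H
  Total hydrogens = 12.
Net charge +1.
Molecular formula: C9H12NOS+

C9H12NOS+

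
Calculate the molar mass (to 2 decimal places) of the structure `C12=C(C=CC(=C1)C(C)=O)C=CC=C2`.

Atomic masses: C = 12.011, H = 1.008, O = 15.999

170.21

Molecular formula: C12H10O.
M = 12×12.011 + 10×1.008 + 1×15.999 = 170.21 g/mol.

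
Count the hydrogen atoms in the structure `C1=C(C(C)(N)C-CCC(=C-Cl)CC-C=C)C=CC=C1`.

24

Hydrogens are implicit in SMILES; fill each atom to its normal valence:
  6 × C: 2 H each → 12
  5 × C (aromatic): 1 H each → 5
  2 × C: 1 H each → 2
  2 × C: no H
  1 × C: 3 H
  1 × C (aromatic): no H
  1 × Cl: no H
  1 × N: 2 H
  Total hydrogens = 24.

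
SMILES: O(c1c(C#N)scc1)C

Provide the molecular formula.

Heavy atoms from the SMILES: 6 C, 1 N, 1 O, 1 S.
Implicit hydrogens by atom environment:
  2 × C (aromatic): 1 H each → 2
  2 × C (aromatic): no H
  1 × C: 3 H
  1 × C: no H
  1 × N: no H
  1 × O: no H
  1 × S (aromatic): no H
  Total hydrogens = 5.
Molecular formula: C6H5NOS

C6H5NOS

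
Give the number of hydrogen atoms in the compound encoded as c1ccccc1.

6

Hydrogens are implicit in SMILES; fill each atom to its normal valence:
  6 × C (aromatic): 1 H each → 6
  Total hydrogens = 6.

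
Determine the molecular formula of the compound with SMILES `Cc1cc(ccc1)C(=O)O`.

Heavy atoms from the SMILES: 8 C, 2 O.
Implicit hydrogens by atom environment:
  4 × C (aromatic): 1 H each → 4
  2 × C (aromatic): no H
  1 × C: 3 H
  1 × C: no H
  1 × O: 1 H
  1 × O: no H
  Total hydrogens = 8.
Molecular formula: C8H8O2

C8H8O2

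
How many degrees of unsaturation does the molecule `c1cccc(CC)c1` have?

4

Molecular formula from the SMILES: C8H10.
DoU = (2C + 2 + N − H − X)/2 = (2·8 + 2 + 0 − 10 − 0)/2 = 8/2 = 4.
(Structurally: 1 ring(s) + 3 π bond(s) = 4.)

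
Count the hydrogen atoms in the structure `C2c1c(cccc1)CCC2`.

12

Hydrogens are implicit in SMILES; fill each atom to its normal valence:
  4 × C: 2 H each → 8
  4 × C (aromatic): 1 H each → 4
  2 × C (aromatic): no H
  Total hydrogens = 12.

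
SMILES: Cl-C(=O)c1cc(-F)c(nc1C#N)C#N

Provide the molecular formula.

C8HClFN3O

Heavy atoms from the SMILES: 8 C, 1 Cl, 1 F, 3 N, 1 O.
Implicit hydrogens by atom environment:
  4 × C (aromatic): no H
  3 × C: no H
  2 × N: no H
  1 × C (aromatic): 1 H
  1 × Cl: no H
  1 × F: no H
  1 × N (aromatic): no H
  1 × O: no H
  Total hydrogens = 1.
Molecular formula: C8HClFN3O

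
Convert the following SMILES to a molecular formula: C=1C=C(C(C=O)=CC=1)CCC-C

C11H14O

Heavy atoms from the SMILES: 11 C, 1 O.
Implicit hydrogens by atom environment:
  4 × C (aromatic): 1 H each → 4
  3 × C: 2 H each → 6
  2 × C (aromatic): no H
  1 × C: 3 H
  1 × C: 1 H
  1 × O: no H
  Total hydrogens = 14.
Molecular formula: C11H14O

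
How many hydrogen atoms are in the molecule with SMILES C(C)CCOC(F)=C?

11

Hydrogens are implicit in SMILES; fill each atom to its normal valence:
  4 × C: 2 H each → 8
  1 × C: 3 H
  1 × C: no H
  1 × F: no H
  1 × O: no H
  Total hydrogens = 11.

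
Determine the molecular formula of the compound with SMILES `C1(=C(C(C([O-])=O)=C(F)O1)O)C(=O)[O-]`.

Heavy atoms from the SMILES: 6 C, 1 F, 6 O.
Implicit hydrogens by atom environment:
  4 × C (aromatic): no H
  2 × C: no H
  2 × O: no H
  2 × O (charge -1): no H
  1 × F: no H
  1 × O: 1 H
  1 × O (aromatic): no H
  Total hydrogens = 1.
Net charge -2.
Molecular formula: [C6HFO6]2-

[C6HFO6]2-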